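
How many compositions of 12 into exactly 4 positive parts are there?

165

Equivalently, choose which 3 of the 11 gaps become plus signs: C(11,3) = 165.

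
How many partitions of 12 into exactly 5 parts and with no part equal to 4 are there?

The partitions of 12 that satisfy the conditions:
8+1+1+1+1
7+2+1+1+1
6+3+1+1+1
6+2+2+1+1
5+3+2+1+1
5+2+2+2+1
3+3+3+2+1
3+3+2+2+2
That's 8 in total.

8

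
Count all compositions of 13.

The number of compositions of n is 2^(n−1); here 2^12 = 4096.

4096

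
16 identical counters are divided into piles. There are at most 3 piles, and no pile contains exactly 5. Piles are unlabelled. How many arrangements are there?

24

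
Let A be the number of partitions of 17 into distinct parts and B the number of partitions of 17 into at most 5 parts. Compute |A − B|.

Partitions of 17 into distinct parts: 38.
Partitions of 17 into at most 5 parts: 119.
|38 − 119| = 81.

81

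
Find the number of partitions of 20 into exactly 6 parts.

90

There are 90 such partitions.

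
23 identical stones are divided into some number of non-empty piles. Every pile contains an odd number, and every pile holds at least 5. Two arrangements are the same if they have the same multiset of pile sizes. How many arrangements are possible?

5

Enumerating:
23
13 + 5 + 5
11 + 7 + 5
9 + 9 + 5
9 + 7 + 7
Counting gives 5.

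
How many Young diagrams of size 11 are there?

56

There are too many to list fully; the first 12 (by largest part) are:
11
10, 1
9, 2
9, 1, 1
8, 3
8, 2, 1
8, 1, 1, 1
7, 4
7, 3, 1
7, 2, 2
7, 2, 1, 1
7, 1, 1, 1, 1
…and 44 more, for 56 total.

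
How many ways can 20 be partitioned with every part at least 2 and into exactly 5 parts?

30

There are too many to list fully; the first 12 (by largest part) are:
12, 2, 2, 2, 2
11, 3, 2, 2, 2
10, 4, 2, 2, 2
10, 3, 3, 2, 2
9, 5, 2, 2, 2
9, 4, 3, 2, 2
9, 3, 3, 3, 2
8, 6, 2, 2, 2
8, 5, 3, 2, 2
8, 4, 4, 2, 2
8, 4, 3, 3, 2
8, 3, 3, 3, 3
…and 18 more, for 30 total.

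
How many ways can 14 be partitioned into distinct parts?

Enumerating:
14
1,13
2,12
3,11
1,2,11
4,10
1,3,10
5,9
1,4,9
2,3,9
6,8
1,5,8
2,4,8
1,2,3,8
1,6,7
2,5,7
3,4,7
1,2,4,7
3,5,6
1,2,5,6
1,3,4,6
2,3,4,5
Counting gives 22.

22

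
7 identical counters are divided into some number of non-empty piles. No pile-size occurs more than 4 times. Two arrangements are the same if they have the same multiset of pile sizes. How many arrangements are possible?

13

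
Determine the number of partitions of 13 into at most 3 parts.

Enumerating:
13
12, 1
11, 2
11, 1, 1
10, 3
10, 2, 1
9, 4
9, 3, 1
9, 2, 2
8, 5
8, 4, 1
8, 3, 2
7, 6
7, 5, 1
7, 4, 2
7, 3, 3
6, 6, 1
6, 5, 2
6, 4, 3
5, 5, 3
5, 4, 4
Counting gives 21.

21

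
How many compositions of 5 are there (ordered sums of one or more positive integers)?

16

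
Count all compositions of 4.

8

Each of the 3 gaps between 4 units is either a break or not: 2^3 = 8.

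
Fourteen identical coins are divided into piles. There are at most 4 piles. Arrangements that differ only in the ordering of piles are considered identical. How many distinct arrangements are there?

There are too many to list fully; the first 12 (by largest part) are:
14
1+13
2+12
1+1+12
3+11
1+2+11
1+1+1+11
4+10
1+3+10
2+2+10
1+1+2+10
5+9
…and 35 more, for 47 total.

47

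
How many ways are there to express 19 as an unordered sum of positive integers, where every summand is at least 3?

39

There are too many to list fully; the first 12 (by largest part) are:
19
16, 3
15, 4
14, 5
13, 6
13, 3, 3
12, 7
12, 4, 3
11, 8
11, 5, 3
11, 4, 4
10, 9
…and 27 more, for 39 total.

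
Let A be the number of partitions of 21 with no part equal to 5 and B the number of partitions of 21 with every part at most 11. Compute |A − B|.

Partitions of 21 with no part equal to 5: 561.
Partitions of 21 with every part at most 11: 695.
|561 − 695| = 134.

134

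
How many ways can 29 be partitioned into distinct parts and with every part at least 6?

20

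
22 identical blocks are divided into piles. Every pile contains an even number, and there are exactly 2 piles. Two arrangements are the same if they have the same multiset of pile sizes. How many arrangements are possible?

The partitions of 22 that satisfy the conditions:
20, 2
18, 4
16, 6
14, 8
12, 10
Counting gives 5.

5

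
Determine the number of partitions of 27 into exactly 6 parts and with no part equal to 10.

There are 284 such partitions.

284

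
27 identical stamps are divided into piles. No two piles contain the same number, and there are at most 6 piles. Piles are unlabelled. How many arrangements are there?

192

Enumerating by decreasing first part gives 192 partitions in all.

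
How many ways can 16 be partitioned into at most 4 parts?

There are too many to list fully; the first 12 (by largest part) are:
16
1 + 15
2 + 14
1 + 1 + 14
3 + 13
1 + 2 + 13
1 + 1 + 1 + 13
4 + 12
1 + 3 + 12
2 + 2 + 12
1 + 1 + 2 + 12
5 + 11
…and 52 more, for 64 total.

64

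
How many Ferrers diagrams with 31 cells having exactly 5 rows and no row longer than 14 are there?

272

Systematic enumeration (by largest part, then next-largest, …) yields 272.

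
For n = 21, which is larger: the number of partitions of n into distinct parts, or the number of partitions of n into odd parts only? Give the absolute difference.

Partitions of 21 into distinct parts: 76.
Partitions of 21 into odd parts only: 76.
|76 − 76| = 0.

0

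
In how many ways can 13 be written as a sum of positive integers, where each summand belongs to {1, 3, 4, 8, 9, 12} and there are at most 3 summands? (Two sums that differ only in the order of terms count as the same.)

4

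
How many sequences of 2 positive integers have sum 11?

10

Equivalently, choose which 1 of the 10 gaps become plus signs: C(10,1) = 10.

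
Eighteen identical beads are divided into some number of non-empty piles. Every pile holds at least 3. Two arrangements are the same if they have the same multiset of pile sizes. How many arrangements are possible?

33

There are too many to list fully; the first 12 (by largest part) are:
18
15,3
14,4
13,5
12,6
12,3,3
11,7
11,4,3
10,8
10,5,3
10,4,4
9,9
…and 21 more, for 33 total.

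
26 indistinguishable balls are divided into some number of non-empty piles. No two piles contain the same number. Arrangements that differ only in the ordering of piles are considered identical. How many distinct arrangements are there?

There are 165 such partitions.

165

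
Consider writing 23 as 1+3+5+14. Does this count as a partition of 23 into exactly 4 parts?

The parts sum to 23, and the condition 'there are exactly 4 summands' holds.

Yes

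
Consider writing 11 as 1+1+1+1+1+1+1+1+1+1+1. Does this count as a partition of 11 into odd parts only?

Yes

The parts sum to 11, and the condition 'every summand is odd' holds.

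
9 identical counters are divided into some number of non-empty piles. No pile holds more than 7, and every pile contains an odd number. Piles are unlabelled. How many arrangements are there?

7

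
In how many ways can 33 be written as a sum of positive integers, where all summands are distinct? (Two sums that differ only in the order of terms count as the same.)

448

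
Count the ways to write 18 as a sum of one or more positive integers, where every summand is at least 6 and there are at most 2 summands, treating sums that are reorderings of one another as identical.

They are:
18
12+6
11+7
10+8
9+9

5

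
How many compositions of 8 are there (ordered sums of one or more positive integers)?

128

Each of the 7 gaps between 8 units is either a break or not: 2^7 = 128.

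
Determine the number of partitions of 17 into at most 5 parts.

119

A full systematic count gives 119.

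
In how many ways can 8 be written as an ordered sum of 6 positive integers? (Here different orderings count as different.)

Equivalently, choose which 5 of the 7 gaps become plus signs: C(7,5) = 21.

21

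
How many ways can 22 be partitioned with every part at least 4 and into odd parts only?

5

The partitions of 22 that satisfy the conditions:
17 + 5
15 + 7
13 + 9
11 + 11
7 + 5 + 5 + 5
Counting gives 5.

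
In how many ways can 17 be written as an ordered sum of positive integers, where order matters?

65536

The number of compositions of n is 2^(n−1); here 2^16 = 65536.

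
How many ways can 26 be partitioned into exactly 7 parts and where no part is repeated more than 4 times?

Direct enumeration gives 274 partitions.

274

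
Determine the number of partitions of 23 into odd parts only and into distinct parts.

Enumerating:
23
19, 3, 1
17, 5, 1
15, 7, 1
15, 5, 3
13, 9, 1
13, 7, 3
11, 9, 3
11, 7, 5
Counting gives 9.

9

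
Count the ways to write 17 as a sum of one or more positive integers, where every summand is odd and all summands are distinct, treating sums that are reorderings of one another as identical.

5

Listing the qualifying partitions of 17:
17
1, 3, 13
1, 5, 11
1, 7, 9
3, 5, 9
That's 5 in total.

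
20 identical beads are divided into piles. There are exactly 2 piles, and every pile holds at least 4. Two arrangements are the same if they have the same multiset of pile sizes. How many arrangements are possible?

7

They are:
4, 16
5, 15
6, 14
7, 13
8, 12
9, 11
10, 10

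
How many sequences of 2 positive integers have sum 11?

A composition of 11 into 2 positive parts is chosen by placing 1 dividers among the 10 gaps between 11 units: C(10,1) = 10.

10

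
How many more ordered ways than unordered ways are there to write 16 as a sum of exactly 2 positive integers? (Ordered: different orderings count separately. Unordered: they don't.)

7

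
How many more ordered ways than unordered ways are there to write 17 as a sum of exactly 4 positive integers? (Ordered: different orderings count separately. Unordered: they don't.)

521

Ordered (compositions into 4 parts): C(16,3) = 560.
Unordered (partitions into 4 parts): 39.
Difference: 560 − 39 = 521.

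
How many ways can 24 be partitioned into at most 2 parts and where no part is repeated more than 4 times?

Enumerating:
24
23,1
22,2
21,3
20,4
19,5
18,6
17,7
16,8
15,9
14,10
13,11
12,12

13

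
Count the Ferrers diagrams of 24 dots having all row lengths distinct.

122

Counting exhaustively, 122 partitions satisfy the conditions.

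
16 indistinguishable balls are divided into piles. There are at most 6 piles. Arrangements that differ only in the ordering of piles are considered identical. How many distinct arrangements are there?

136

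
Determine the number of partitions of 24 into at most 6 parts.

There are 532 such partitions.

532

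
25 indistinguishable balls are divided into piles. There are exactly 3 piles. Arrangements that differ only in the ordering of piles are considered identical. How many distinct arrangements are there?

52

A partial list (first 12 by largest part):
23+1+1
22+2+1
21+3+1
21+2+2
20+4+1
20+3+2
19+5+1
19+4+2
19+3+3
18+6+1
18+5+2
18+4+3
…and 40 more, for 52 total.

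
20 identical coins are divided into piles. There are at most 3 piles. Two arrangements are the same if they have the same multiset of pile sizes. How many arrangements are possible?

There are too many to list fully; the first 12 (by largest part) are:
20
19 + 1
18 + 2
18 + 1 + 1
17 + 3
17 + 2 + 1
16 + 4
16 + 3 + 1
16 + 2 + 2
15 + 5
15 + 4 + 1
15 + 3 + 2
…and 32 more, for 44 total.

44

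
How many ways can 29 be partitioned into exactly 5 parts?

Direct enumeration gives 333 partitions.

333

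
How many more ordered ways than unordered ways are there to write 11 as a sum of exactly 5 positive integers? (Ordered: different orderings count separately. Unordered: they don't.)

200

Ordered (compositions into 5 parts): C(10,4) = 210.
Partitions of 11 into exactly 5 parts: 10.
Difference: 210 − 10 = 200.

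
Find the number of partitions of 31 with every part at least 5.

80

Counting exhaustively, 80 partitions satisfy the conditions.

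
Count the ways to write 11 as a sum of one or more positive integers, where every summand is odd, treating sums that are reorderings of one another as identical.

The partitions of 11 that satisfy the conditions:
11
1,1,9
1,3,7
1,1,1,1,7
1,5,5
3,3,5
1,1,1,3,5
1,1,1,1,1,1,5
1,1,3,3,3
1,1,1,1,1,3,3
1,1,1,1,1,1,1,1,3
1,1,1,1,1,1,1,1,1,1,1
Counting gives 12.

12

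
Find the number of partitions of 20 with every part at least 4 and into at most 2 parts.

Enumerating:
20
16, 4
15, 5
14, 6
13, 7
12, 8
11, 9
10, 10

8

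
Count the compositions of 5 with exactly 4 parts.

4

Place 3 bars in the 4 internal gaps of a row of 5 dots: C(4,3) = 4.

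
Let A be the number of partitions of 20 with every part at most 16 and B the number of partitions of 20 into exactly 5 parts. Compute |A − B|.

536

Partitions of 20 with every part at most 16: 620.
Partitions of 20 into exactly 5 parts: 84.
|620 − 84| = 536.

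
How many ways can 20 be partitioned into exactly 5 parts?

Counting exhaustively, 84 partitions satisfy the conditions.

84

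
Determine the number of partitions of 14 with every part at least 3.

Listing the qualifying partitions of 14:
14
11,3
10,4
9,5
8,6
8,3,3
7,7
7,4,3
6,5,3
6,4,4
5,5,4
5,3,3,3
4,4,3,3
That's 13 in total.

13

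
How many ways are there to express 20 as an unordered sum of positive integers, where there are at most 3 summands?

There are too many to list fully; the first 12 (by largest part) are:
20
19 + 1
18 + 2
18 + 1 + 1
17 + 3
17 + 2 + 1
16 + 4
16 + 3 + 1
16 + 2 + 2
15 + 5
15 + 4 + 1
15 + 3 + 2
…and 32 more, for 44 total.

44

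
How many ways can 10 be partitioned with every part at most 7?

38

A partial list (first 12 by largest part):
3,7
1,2,7
1,1,1,7
4,6
1,3,6
2,2,6
1,1,2,6
1,1,1,1,6
5,5
1,4,5
2,3,5
1,1,3,5
…and 26 more, for 38 total.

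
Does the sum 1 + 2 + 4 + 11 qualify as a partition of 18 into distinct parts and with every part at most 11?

The parts sum to 18, and the condition 'all summands are distinct' holds; the condition 'no summand exceeds 11' holds.

Yes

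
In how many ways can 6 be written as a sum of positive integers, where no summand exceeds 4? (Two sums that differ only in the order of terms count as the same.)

9

They are:
4,2
4,1,1
3,3
3,2,1
3,1,1,1
2,2,2
2,2,1,1
2,1,1,1,1
1,1,1,1,1,1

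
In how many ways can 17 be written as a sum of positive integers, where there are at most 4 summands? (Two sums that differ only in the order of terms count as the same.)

72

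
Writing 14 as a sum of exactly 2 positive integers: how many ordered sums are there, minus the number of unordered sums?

Compositions: C(13,1) = 13.
Unordered (partitions into 2 parts): 7.
Difference: 13 − 7 = 6.

6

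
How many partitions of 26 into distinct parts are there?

165

A full systematic count gives 165.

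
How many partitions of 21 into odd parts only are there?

76

A full systematic count gives 76.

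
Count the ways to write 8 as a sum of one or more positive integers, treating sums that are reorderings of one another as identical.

They are:
8
7+1
6+2
6+1+1
5+3
5+2+1
5+1+1+1
4+4
4+3+1
4+2+2
4+2+1+1
4+1+1+1+1
3+3+2
3+3+1+1
3+2+2+1
3+2+1+1+1
3+1+1+1+1+1
2+2+2+2
2+2+2+1+1
2+2+1+1+1+1
2+1+1+1+1+1+1
1+1+1+1+1+1+1+1

22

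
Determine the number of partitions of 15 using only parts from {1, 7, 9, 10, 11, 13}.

7

Listing the qualifying partitions of 15:
13+1+1
11+1+1+1+1
10+1+1+1+1+1
9+1+1+1+1+1+1
7+7+1
7+1+1+1+1+1+1+1+1
1+1+1+1+1+1+1+1+1+1+1+1+1+1+1
That's 7 in total.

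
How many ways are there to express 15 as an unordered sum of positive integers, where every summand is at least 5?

Enumerating:
15
10, 5
9, 6
8, 7
5, 5, 5

5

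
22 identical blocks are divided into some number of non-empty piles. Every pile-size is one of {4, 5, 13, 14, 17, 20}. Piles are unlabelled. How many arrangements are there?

Enumerating:
17,5
14,4,4
13,5,4
5,5,4,4,4
Counting gives 4.

4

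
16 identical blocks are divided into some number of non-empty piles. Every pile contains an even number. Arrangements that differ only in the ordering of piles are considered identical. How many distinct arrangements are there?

Enumerating:
16
2+14
4+12
2+2+12
6+10
2+4+10
2+2+2+10
8+8
2+6+8
4+4+8
2+2+4+8
2+2+2+2+8
4+6+6
2+2+6+6
2+4+4+6
2+2+2+4+6
2+2+2+2+2+6
4+4+4+4
2+2+4+4+4
2+2+2+2+4+4
2+2+2+2+2+2+4
2+2+2+2+2+2+2+2

22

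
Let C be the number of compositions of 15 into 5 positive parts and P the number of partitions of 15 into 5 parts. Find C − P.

971

Ordered (compositions into 5 parts): C(14,4) = 1001.
Partitions of 15 into exactly 5 parts: 30.
Difference: 1001 − 30 = 971.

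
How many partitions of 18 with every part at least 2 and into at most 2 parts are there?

9

The partitions of 18 that satisfy the conditions:
18
16+2
15+3
14+4
13+5
12+6
11+7
10+8
9+9
Counting gives 9.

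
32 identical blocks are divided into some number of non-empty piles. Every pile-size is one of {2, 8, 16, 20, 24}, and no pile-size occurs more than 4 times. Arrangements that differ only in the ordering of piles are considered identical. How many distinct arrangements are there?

8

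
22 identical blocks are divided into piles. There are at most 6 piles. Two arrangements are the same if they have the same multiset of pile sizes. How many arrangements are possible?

391

There are 391 such partitions.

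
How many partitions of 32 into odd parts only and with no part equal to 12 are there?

Direct enumeration gives 390 partitions.

390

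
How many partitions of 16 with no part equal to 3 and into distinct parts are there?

They are:
16
15, 1
14, 2
13, 2, 1
12, 4
11, 5
11, 4, 1
10, 6
10, 5, 1
10, 4, 2
9, 7
9, 6, 1
9, 5, 2
9, 4, 2, 1
8, 7, 1
8, 6, 2
8, 5, 2, 1
7, 6, 2, 1
7, 5, 4
6, 5, 4, 1
Counting gives 20.

20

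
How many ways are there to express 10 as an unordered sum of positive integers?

A partial list (first 12 by largest part):
10
1,9
2,8
1,1,8
3,7
1,2,7
1,1,1,7
4,6
1,3,6
2,2,6
1,1,2,6
1,1,1,1,6
…and 30 more, for 42 total.

42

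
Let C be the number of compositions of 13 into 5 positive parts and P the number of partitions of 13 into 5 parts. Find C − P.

477

Ordered (compositions into 5 parts): C(12,4) = 495.
Partitions of 13 into exactly 5 parts: 18.
Difference: 495 − 18 = 477.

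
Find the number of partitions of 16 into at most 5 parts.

101

Direct enumeration gives 101 partitions.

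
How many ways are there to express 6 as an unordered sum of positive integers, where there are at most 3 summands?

7

The partitions of 6 that satisfy the conditions:
6
5, 1
4, 2
4, 1, 1
3, 3
3, 2, 1
2, 2, 2
Counting gives 7.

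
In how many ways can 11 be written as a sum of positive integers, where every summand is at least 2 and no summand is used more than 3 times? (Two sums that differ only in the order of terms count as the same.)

The partitions of 11 that satisfy the conditions:
11
2,9
3,8
4,7
2,2,7
5,6
2,3,6
2,4,5
3,3,5
2,2,2,5
3,4,4
2,2,3,4
2,3,3,3
Counting gives 13.

13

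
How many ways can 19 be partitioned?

Direct enumeration gives 490 partitions.

490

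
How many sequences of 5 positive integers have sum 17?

Place 4 bars in the 16 internal gaps of a row of 17 dots: C(16,4) = 1820.

1820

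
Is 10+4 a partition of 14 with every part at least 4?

Yes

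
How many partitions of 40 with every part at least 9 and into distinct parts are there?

There are too many to list fully; the first 12 (by largest part) are:
40
31 + 9
30 + 10
29 + 11
28 + 12
27 + 13
26 + 14
25 + 15
24 + 16
23 + 17
22 + 18
21 + 19
…and 14 more, for 26 total.

26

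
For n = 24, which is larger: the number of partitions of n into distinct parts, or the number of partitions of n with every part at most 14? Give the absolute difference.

Partitions of 24 into distinct parts: 122.
Partitions of 24 with every part at most 14: 1478.
|122 − 1478| = 1356.

1356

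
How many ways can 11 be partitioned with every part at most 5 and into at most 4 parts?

Enumerating:
5,5,1
5,4,2
5,4,1,1
5,3,3
5,3,2,1
5,2,2,2
4,4,3
4,4,2,1
4,3,3,1
4,3,2,2
3,3,3,2
That's 11 in total.

11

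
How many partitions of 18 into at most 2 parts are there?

Enumerating:
18
17, 1
16, 2
15, 3
14, 4
13, 5
12, 6
11, 7
10, 8
9, 9

10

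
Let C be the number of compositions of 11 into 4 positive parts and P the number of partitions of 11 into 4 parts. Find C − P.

109

Compositions: C(10,3) = 120.
Partitions of 11 into exactly 4 parts: 11.
Difference: 120 − 11 = 109.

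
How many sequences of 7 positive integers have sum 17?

A composition of 17 into 7 positive parts is chosen by placing 6 dividers among the 16 gaps between 17 units: C(16,6) = 8008.

8008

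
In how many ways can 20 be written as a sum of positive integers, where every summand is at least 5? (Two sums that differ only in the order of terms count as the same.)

13

Listing the qualifying partitions of 20:
20
5+15
6+14
7+13
8+12
9+11
10+10
5+5+10
5+6+9
5+7+8
6+6+8
6+7+7
5+5+5+5
That's 13 in total.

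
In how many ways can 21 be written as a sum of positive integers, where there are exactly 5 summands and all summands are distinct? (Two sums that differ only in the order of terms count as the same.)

10

Listing the qualifying partitions of 21:
11 + 4 + 3 + 2 + 1
10 + 5 + 3 + 2 + 1
9 + 6 + 3 + 2 + 1
9 + 5 + 4 + 2 + 1
8 + 7 + 3 + 2 + 1
8 + 6 + 4 + 2 + 1
8 + 5 + 4 + 3 + 1
7 + 6 + 5 + 2 + 1
7 + 6 + 4 + 3 + 1
7 + 5 + 4 + 3 + 2
That's 10 in total.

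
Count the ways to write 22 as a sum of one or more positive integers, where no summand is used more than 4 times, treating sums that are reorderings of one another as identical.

Systematic enumeration (by largest part, then next-largest, …) yields 628.

628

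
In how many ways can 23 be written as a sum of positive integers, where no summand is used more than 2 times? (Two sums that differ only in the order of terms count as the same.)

Direct enumeration gives 355 partitions.

355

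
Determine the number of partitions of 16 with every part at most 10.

212

Systematic enumeration (by largest part, then next-largest, …) yields 212.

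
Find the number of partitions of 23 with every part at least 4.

There are too many to list fully; the first 12 (by largest part) are:
23
19 + 4
18 + 5
17 + 6
16 + 7
15 + 8
15 + 4 + 4
14 + 9
14 + 5 + 4
13 + 10
13 + 6 + 4
13 + 5 + 5
…and 27 more, for 39 total.

39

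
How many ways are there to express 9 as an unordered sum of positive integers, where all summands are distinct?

Enumerating:
9
8 + 1
7 + 2
6 + 3
6 + 2 + 1
5 + 4
5 + 3 + 1
4 + 3 + 2
Counting gives 8.

8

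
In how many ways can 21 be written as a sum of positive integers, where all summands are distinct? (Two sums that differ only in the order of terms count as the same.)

76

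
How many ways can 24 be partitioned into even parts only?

Counting exhaustively, 77 partitions satisfy the conditions.

77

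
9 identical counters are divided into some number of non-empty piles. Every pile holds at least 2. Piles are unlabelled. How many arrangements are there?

Listing the qualifying partitions of 9:
9
2, 7
3, 6
4, 5
2, 2, 5
2, 3, 4
3, 3, 3
2, 2, 2, 3

8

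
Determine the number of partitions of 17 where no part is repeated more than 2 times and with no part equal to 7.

There are 86 such partitions.

86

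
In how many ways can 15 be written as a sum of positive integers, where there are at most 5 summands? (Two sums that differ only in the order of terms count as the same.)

84

Direct enumeration gives 84 partitions.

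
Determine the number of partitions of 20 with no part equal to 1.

137

A full systematic count gives 137.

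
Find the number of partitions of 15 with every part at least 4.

Enumerating:
15
11,4
10,5
9,6
8,7
7,4,4
6,5,4
5,5,5
Counting gives 8.

8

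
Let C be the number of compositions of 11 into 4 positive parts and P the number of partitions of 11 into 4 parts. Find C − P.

Ordered (compositions into 4 parts): C(10,3) = 120.
Unordered (partitions into 4 parts): 11.
Difference: 120 − 11 = 109.

109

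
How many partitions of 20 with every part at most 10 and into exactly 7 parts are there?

There are 75 such partitions.

75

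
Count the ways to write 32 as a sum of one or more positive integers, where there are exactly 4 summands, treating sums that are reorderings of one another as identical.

249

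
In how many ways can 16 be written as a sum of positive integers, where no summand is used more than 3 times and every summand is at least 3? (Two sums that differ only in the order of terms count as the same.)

Enumerating:
16
13 + 3
12 + 4
11 + 5
10 + 6
10 + 3 + 3
9 + 7
9 + 4 + 3
8 + 8
8 + 5 + 3
8 + 4 + 4
7 + 6 + 3
7 + 5 + 4
7 + 3 + 3 + 3
6 + 6 + 4
6 + 5 + 5
6 + 4 + 3 + 3
5 + 5 + 3 + 3
5 + 4 + 4 + 3

19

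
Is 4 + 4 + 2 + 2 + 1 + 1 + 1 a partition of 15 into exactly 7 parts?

Yes

The parts sum to 15, and the condition 'there are exactly 7 summands' holds.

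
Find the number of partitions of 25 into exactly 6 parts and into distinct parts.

5

Listing the qualifying partitions of 25:
10,5,4,3,2,1
9,6,4,3,2,1
8,7,4,3,2,1
8,6,5,3,2,1
7,6,5,4,2,1
That's 5 in total.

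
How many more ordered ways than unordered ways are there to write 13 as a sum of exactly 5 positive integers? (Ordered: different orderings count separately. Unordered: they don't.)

Compositions: C(12,4) = 495.
Partitions of 13 into exactly 5 parts: 18.
Difference: 495 − 18 = 477.

477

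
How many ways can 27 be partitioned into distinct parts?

There are 192 such partitions.

192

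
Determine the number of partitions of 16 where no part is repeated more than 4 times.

164

Enumerating by decreasing first part gives 164 partitions in all.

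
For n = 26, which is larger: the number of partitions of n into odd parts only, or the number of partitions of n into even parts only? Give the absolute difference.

64

Partitions of 26 into odd parts only: 165.
Partitions of 26 into even parts only: 101.
|165 − 101| = 64.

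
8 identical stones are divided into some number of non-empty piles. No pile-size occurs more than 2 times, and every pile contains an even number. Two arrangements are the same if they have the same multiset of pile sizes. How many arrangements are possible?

4

The partitions of 8 that satisfy the conditions:
8
6,2
4,4
4,2,2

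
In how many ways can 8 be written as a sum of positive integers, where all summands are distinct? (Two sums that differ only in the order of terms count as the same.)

Enumerating:
8
7, 1
6, 2
5, 3
5, 2, 1
4, 3, 1
That's 6 in total.

6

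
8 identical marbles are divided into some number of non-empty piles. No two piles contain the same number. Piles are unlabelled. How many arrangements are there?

6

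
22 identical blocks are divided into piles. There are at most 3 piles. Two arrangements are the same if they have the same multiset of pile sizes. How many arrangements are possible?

There are too many to list fully; the first 12 (by largest part) are:
22
21,1
20,2
20,1,1
19,3
19,2,1
18,4
18,3,1
18,2,2
17,5
17,4,1
17,3,2
…and 40 more, for 52 total.

52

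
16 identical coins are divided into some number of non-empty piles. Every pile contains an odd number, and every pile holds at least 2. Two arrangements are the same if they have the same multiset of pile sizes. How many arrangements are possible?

The partitions of 16 that satisfy the conditions:
3 + 13
5 + 11
7 + 9
3 + 3 + 3 + 7
3 + 3 + 5 + 5
Counting gives 5.

5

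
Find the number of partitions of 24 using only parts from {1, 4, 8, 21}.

Listing the qualifying partitions of 24:
1, 1, 1, 21
8, 8, 8
4, 4, 8, 8
1, 1, 1, 1, 4, 8, 8
1, 1, 1, 1, 1, 1, 1, 1, 8, 8
4, 4, 4, 4, 8
1, 1, 1, 1, 4, 4, 4, 8
1, 1, 1, 1, 1, 1, 1, 1, 4, 4, 8
1, 1, 1, 1, 1, 1, 1, 1, 1, 1, 1, 1, 4, 8
1, 1, 1, 1, 1, 1, 1, 1, 1, 1, 1, 1, 1, 1, 1, 1, 8
4, 4, 4, 4, 4, 4
1, 1, 1, 1, 4, 4, 4, 4, 4
1, 1, 1, 1, 1, 1, 1, 1, 4, 4, 4, 4
1, 1, 1, 1, 1, 1, 1, 1, 1, 1, 1, 1, 4, 4, 4
1, 1, 1, 1, 1, 1, 1, 1, 1, 1, 1, 1, 1, 1, 1, 1, 4, 4
1, 1, 1, 1, 1, 1, 1, 1, 1, 1, 1, 1, 1, 1, 1, 1, 1, 1, 1, 1, 4
1, 1, 1, 1, 1, 1, 1, 1, 1, 1, 1, 1, 1, 1, 1, 1, 1, 1, 1, 1, 1, 1, 1, 1

17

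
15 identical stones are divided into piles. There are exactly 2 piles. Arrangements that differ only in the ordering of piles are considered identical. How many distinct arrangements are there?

7

The partitions of 15 that satisfy the conditions:
14+1
13+2
12+3
11+4
10+5
9+6
8+7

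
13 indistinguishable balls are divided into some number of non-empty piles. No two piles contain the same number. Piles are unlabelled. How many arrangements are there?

18

The partitions of 13 that satisfy the conditions:
13
12,1
11,2
10,3
10,2,1
9,4
9,3,1
8,5
8,4,1
8,3,2
7,6
7,5,1
7,4,2
7,3,2,1
6,5,2
6,4,3
6,4,2,1
5,4,3,1
Counting gives 18.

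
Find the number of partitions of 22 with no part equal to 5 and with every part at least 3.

A partial list (first 12 by largest part):
22
19+3
18+4
16+6
16+3+3
15+7
15+4+3
14+8
14+4+4
13+9
13+6+3
13+3+3+3
…and 36 more, for 48 total.

48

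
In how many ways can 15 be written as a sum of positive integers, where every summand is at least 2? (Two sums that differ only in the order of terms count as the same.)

41

There are too many to list fully; the first 12 (by largest part) are:
15
13+2
12+3
11+4
11+2+2
10+5
10+3+2
9+6
9+4+2
9+3+3
9+2+2+2
8+7
…and 29 more, for 41 total.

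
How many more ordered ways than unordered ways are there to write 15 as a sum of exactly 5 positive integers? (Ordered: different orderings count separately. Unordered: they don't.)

971

Compositions: C(14,4) = 1001.
Unordered (partitions into 5 parts): 30.
Difference: 1001 − 30 = 971.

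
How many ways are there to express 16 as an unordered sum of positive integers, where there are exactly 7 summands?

There are too many to list fully; the first 12 (by largest part) are:
10, 1, 1, 1, 1, 1, 1
9, 2, 1, 1, 1, 1, 1
8, 3, 1, 1, 1, 1, 1
8, 2, 2, 1, 1, 1, 1
7, 4, 1, 1, 1, 1, 1
7, 3, 2, 1, 1, 1, 1
7, 2, 2, 2, 1, 1, 1
6, 5, 1, 1, 1, 1, 1
6, 4, 2, 1, 1, 1, 1
6, 3, 3, 1, 1, 1, 1
6, 3, 2, 2, 1, 1, 1
6, 2, 2, 2, 2, 1, 1
…and 16 more, for 28 total.

28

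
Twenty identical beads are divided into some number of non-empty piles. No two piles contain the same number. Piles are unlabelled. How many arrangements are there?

A partial list (first 12 by largest part):
20
1, 19
2, 18
3, 17
1, 2, 17
4, 16
1, 3, 16
5, 15
1, 4, 15
2, 3, 15
6, 14
1, 5, 14
…and 52 more, for 64 total.

64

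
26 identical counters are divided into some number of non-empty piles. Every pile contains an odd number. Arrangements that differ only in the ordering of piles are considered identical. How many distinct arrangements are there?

Counting exhaustively, 165 partitions satisfy the conditions.

165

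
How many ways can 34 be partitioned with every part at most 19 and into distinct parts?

402

There are 402 such partitions.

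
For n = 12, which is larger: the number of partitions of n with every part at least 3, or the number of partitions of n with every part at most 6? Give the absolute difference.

Partitions of 12 with every part at least 3: 9.
Partitions of 12 with every part at most 6: 58.
|9 − 58| = 49.

49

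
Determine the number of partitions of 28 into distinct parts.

222

Direct enumeration gives 222 partitions.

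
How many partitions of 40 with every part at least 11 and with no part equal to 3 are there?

19

Enumerating:
40
29+11
28+12
27+13
26+14
25+15
24+16
23+17
22+18
21+19
20+20
18+11+11
17+12+11
16+13+11
16+12+12
15+14+11
15+13+12
14+14+12
14+13+13
That's 19 in total.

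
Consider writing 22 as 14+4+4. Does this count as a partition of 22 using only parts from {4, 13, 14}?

Yes

The parts sum to 22, and the condition 'each summand belongs to {4, 13, 14}' holds.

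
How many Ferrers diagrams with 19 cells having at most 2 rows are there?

10

They are:
19
18+1
17+2
16+3
15+4
14+5
13+6
12+7
11+8
10+9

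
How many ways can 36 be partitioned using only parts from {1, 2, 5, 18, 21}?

Systematic enumeration (by largest part, then next-largest, …) yields 123.

123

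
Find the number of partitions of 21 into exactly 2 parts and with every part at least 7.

Listing the qualifying partitions of 21:
14+7
13+8
12+9
11+10

4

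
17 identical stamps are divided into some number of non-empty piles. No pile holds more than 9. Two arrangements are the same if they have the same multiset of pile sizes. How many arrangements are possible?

252

Counting exhaustively, 252 partitions satisfy the conditions.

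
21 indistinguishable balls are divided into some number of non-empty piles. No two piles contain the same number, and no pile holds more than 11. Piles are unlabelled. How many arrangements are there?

43

There are too many to list fully; the first 12 (by largest part) are:
11,10
11,9,1
11,8,2
11,7,3
11,7,2,1
11,6,4
11,6,3,1
11,5,4,1
11,5,3,2
11,4,3,2,1
10,9,2
10,8,3
…and 31 more, for 43 total.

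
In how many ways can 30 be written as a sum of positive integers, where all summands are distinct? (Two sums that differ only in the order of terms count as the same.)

296

Direct enumeration gives 296 partitions.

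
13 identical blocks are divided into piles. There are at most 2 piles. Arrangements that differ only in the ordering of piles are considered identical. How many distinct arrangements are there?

7

Enumerating:
13
12 + 1
11 + 2
10 + 3
9 + 4
8 + 5
7 + 6
That's 7 in total.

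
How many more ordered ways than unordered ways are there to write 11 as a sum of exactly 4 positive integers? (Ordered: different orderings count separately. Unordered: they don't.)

Ordered (compositions into 4 parts): C(10,3) = 120.
Partitions of 11 into exactly 4 parts: 11.
Difference: 120 − 11 = 109.

109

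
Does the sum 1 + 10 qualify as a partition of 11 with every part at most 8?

The parts sum to 11, and the condition 'no summand exceeds 8' is violated.

No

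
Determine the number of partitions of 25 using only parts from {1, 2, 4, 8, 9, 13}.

147

Systematic enumeration (by largest part, then next-largest, …) yields 147.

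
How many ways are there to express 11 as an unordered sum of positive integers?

56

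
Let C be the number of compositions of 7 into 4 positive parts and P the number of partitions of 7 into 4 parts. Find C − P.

Ordered (compositions into 4 parts): C(6,3) = 20.
Unordered (partitions into 4 parts): 3.
Difference: 20 − 3 = 17.

17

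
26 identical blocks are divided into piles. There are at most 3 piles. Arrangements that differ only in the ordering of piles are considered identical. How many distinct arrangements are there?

A partial list (first 12 by largest part):
26
25 + 1
24 + 2
24 + 1 + 1
23 + 3
23 + 2 + 1
22 + 4
22 + 3 + 1
22 + 2 + 2
21 + 5
21 + 4 + 1
21 + 3 + 2
…and 58 more, for 70 total.

70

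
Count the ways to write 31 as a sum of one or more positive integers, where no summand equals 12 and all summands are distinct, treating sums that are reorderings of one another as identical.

291

A full systematic count gives 291.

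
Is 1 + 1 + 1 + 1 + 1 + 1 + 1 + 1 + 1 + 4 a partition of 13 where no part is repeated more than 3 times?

The parts sum to 13, and the condition 'no summand is used more than 3 times' is violated.

No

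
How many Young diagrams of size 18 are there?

Direct enumeration gives 385 partitions.

385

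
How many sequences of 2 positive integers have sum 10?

Equivalently, choose which 1 of the 9 gaps become plus signs: C(9,1) = 9.

9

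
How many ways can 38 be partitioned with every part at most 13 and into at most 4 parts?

46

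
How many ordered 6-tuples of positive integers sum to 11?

Place 5 bars in the 10 internal gaps of a row of 11 dots: C(10,5) = 252.

252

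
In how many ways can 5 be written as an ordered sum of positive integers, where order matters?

There are 4 gaps and each independently is a cut or not, giving 2^4 = 16.

16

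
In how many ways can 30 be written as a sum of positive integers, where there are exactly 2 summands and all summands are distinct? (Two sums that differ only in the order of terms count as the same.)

The partitions of 30 that satisfy the conditions:
29+1
28+2
27+3
26+4
25+5
24+6
23+7
22+8
21+9
20+10
19+11
18+12
17+13
16+14
Counting gives 14.

14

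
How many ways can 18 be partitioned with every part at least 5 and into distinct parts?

They are:
18
13 + 5
12 + 6
11 + 7
10 + 8
7 + 6 + 5
Counting gives 6.

6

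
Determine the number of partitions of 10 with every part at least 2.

12

Enumerating:
10
2, 8
3, 7
4, 6
2, 2, 6
5, 5
2, 3, 5
2, 4, 4
3, 3, 4
2, 2, 2, 4
2, 2, 3, 3
2, 2, 2, 2, 2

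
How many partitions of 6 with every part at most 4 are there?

9

They are:
4, 2
4, 1, 1
3, 3
3, 2, 1
3, 1, 1, 1
2, 2, 2
2, 2, 1, 1
2, 1, 1, 1, 1
1, 1, 1, 1, 1, 1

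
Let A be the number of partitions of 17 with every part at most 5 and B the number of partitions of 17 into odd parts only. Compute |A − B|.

Partitions of 17 with every part at most 5: 119.
Partitions of 17 into odd parts only: 38.
|119 − 38| = 81.

81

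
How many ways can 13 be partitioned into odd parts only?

18

Enumerating:
13
11+1+1
9+3+1
9+1+1+1+1
7+5+1
7+3+3
7+3+1+1+1
7+1+1+1+1+1+1
5+5+3
5+5+1+1+1
5+3+3+1+1
5+3+1+1+1+1+1
5+1+1+1+1+1+1+1+1
3+3+3+3+1
3+3+3+1+1+1+1
3+3+1+1+1+1+1+1+1
3+1+1+1+1+1+1+1+1+1+1
1+1+1+1+1+1+1+1+1+1+1+1+1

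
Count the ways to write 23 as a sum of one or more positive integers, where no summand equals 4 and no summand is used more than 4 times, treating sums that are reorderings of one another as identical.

Direct enumeration gives 447 partitions.

447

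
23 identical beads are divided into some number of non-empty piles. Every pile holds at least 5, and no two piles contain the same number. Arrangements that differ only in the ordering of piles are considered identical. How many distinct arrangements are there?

They are:
23
18, 5
17, 6
16, 7
15, 8
14, 9
13, 10
12, 11
12, 6, 5
11, 7, 5
10, 8, 5
10, 7, 6
9, 8, 6

13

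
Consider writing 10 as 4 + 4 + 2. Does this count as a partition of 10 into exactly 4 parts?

No

The parts sum to 10, and the condition 'there are exactly 4 summands' is violated.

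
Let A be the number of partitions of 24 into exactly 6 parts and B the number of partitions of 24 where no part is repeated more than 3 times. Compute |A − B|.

523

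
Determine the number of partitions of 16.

231

A full systematic count gives 231.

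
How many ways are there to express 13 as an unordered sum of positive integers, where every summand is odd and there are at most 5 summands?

They are:
13
11 + 1 + 1
9 + 3 + 1
9 + 1 + 1 + 1 + 1
7 + 5 + 1
7 + 3 + 3
7 + 3 + 1 + 1 + 1
5 + 5 + 3
5 + 5 + 1 + 1 + 1
5 + 3 + 3 + 1 + 1
3 + 3 + 3 + 3 + 1
Counting gives 11.

11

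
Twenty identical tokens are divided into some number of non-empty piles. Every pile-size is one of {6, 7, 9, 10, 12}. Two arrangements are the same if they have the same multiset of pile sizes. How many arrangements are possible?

2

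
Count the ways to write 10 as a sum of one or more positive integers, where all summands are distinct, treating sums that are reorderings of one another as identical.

10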